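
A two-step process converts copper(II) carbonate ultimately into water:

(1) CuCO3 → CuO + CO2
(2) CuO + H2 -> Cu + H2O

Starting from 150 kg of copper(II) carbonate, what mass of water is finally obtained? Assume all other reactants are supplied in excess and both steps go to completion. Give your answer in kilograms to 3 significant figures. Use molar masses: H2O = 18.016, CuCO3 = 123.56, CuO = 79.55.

21.9 kg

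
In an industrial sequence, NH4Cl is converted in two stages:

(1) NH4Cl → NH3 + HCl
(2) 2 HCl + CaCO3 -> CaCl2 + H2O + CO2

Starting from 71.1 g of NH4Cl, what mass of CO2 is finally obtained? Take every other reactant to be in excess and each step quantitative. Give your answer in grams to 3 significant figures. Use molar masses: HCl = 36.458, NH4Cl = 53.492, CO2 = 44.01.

n(NH4Cl) = 71.10 / 53.492 = 1.329 mol.
Step 1 gives a 1:1 ratio of NH4Cl to HCl, so n(HCl) = 1.329 mol.
In step 2 the HCl:CO2 ratio is 2:1, so n(CO2) = 0.6646 mol.
Mass of CO2 = 0.6646 × 44.01 = 29.25 g.

29.2 g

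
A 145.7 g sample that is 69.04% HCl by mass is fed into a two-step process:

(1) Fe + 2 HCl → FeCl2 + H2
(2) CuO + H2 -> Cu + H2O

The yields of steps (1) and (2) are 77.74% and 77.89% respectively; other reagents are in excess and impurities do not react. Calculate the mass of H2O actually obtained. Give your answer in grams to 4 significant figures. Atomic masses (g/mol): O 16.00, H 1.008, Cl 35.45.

Pure HCl = 145.7 × 0.6904 = 100.59 g.
M(HCl) = 1.008 + 35.45 = 36.458 g/mol.
M(H2O) = 2(1.008) + 16.00 = 18.016 g/mol.
n(HCl) = 100.59 / 36.458 = 2.7591 mol.
Step 1 (HCl:H2 = 2:1): theoretical n(H2) = 1.3796 mol; at 77.74% yield, n(H2) = 1.0725 mol.
Step 2 (H2:H2O = 1:1): theoretical n(H2O) = 1.0725 mol, so theoretical mass = 1.0725 × 18.016 = 19.321 g.
At 77.89% yield, actual mass of H2O = 19.321 × 0.7789 = 15.050 g.

15.05 g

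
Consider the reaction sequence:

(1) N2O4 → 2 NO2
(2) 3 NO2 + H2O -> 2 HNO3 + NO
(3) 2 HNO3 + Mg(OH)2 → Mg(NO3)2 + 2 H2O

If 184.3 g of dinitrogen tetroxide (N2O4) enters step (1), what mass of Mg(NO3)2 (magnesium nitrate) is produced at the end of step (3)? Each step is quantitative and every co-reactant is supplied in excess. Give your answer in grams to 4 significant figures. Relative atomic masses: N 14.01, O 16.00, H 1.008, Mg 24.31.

M(N2O4) = 2(14.01) + 4(16.00) = 92.02 g/mol.
M(Mg(NO3)2) = 24.31 + 2(14.01) + 6(16.00) = 148.33 g/mol.
n(N2O4) = 184.3 / 92.02 = 2.0028 mol.
Reaction (1): N2O4→NO2 ratio 1:2 ⇒ n(NO2) = 4.0057 mol.
Reaction (2): NO2→HNO3 ratio 3:2 ⇒ n(HNO3) = 2.6704 mol.
Reaction (3): HNO3→Mg(NO3)2 ratio 2:1 ⇒ n(Mg(NO3)2) = 1.3352 mol.
Mass of Mg(NO3)2 = 1.3352 × 148.33 = 198.05 g.

198.1 g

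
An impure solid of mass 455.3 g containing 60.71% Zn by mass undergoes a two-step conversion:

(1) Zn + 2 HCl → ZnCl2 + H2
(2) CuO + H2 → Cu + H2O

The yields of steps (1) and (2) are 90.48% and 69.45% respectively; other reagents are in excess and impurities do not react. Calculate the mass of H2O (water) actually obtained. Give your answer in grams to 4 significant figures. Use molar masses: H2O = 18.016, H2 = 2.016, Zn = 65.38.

47.86 g

Pure Zn = 455.3 × 0.6071 = 276.41 g.
n(Zn) = 276.41 / 65.38 = 4.2278 mol.
Step 1 (Zn:H2 = 1:1): theoretical n(H2) = 4.2278 mol; at 90.48% yield, n(H2) = 3.8253 mol.
Step 2 (H2:H2O = 1:1): theoretical n(H2O) = 3.8253 mol, so theoretical mass = 3.8253 × 18.016 = 68.917 g.
At 69.45% yield, actual mass of H2O = 68.917 × 0.6945 = 47.863 g.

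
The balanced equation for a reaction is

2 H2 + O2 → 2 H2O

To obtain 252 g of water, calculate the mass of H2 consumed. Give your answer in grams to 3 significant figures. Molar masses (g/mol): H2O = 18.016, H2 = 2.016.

28.2 g

n(H2O) = 252.0 g / 18.016 g/mol = 13.99 mol.
From the equation the H2O:H2 mole ratio is 2:2, so n(H2) = 13.99 × 2/2 = 13.99 mol.
Mass of H2 = 13.99 mol × 2.016 g/mol = 28.20 g.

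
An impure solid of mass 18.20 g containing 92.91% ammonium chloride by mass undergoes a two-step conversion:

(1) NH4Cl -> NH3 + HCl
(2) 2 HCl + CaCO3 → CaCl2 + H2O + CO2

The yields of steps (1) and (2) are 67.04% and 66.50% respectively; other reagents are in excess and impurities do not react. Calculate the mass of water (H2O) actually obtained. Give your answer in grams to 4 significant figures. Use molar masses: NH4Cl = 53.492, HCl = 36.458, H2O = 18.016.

1.269 g

Pure NH4Cl = 18.20 × 0.9291 = 16.910 g.
n(NH4Cl) = 16.910 / 53.492 = 0.31611 mol.
Step 1 (NH4Cl:HCl = 1:1): theoretical n(HCl) = 0.31611 mol; at 67.04% yield, n(HCl) = 0.21192 mol.
Step 2 (HCl:H2O = 2:1): theoretical n(H2O) = 0.10596 mol, so theoretical mass = 0.10596 × 18.016 = 1.9090 g.
At 66.50% yield, actual mass of H2O = 1.9090 × 0.6650 = 1.2695 g.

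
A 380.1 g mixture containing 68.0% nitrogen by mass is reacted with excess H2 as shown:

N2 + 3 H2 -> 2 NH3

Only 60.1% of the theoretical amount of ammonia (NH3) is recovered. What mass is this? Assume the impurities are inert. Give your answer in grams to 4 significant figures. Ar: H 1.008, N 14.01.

188.9 g

Pure N2 available = 380.1 g × 0.680 = 258.47 g.
M(N2) = 2(14.01) = 28.02 g/mol.
M(NH3) = 14.01 + 3(1.008) = 17.034 g/mol.
n(N2) = 258.47 g / 28.02 g/mol = 9.2244 mol.
From the equation the N2:NH3 mole ratio is 1:2, so n(NH3) = 9.2244 × 2/1 = 18.449 mol.
Mass of NH3 = 18.449 mol × 17.034 g/mol = 314.26 g.
Actual mass collected = 314.26 g × 0.601 = 188.87 g.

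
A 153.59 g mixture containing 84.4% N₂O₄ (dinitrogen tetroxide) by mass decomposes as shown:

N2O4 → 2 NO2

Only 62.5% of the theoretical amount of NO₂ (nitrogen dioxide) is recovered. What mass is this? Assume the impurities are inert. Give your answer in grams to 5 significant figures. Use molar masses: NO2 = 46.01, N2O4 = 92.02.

81.019 g

Pure N2O4 available = 153.59 g × 0.844 = 129.630 g.
n(N2O4) = 129.630 g / 92.02 g/mol = 1.40872 mol.
From the equation the N2O4:NO2 mole ratio is 1:2, so n(NO2) = 1.40872 × 2/1 = 2.81743 mol.
Mass of NO2 = 2.81743 mol × 46.01 g/mol = 129.630 g.
Actual mass collected = 129.630 g × 0.625 = 81.0187 g.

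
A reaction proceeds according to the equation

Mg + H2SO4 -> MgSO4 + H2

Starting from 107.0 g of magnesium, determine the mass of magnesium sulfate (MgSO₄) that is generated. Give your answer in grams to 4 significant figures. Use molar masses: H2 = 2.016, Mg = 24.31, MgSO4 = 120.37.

529.8 g

n(Mg) = 107.00 g / 24.31 g/mol = 4.4015 mol.
From the equation the Mg:MgSO4 mole ratio is 1:1, so n(MgSO4) = 4.4015 × 1/1 = 4.4015 mol.
Mass of MgSO4 = 4.4015 mol × 120.37 g/mol = 529.81 g.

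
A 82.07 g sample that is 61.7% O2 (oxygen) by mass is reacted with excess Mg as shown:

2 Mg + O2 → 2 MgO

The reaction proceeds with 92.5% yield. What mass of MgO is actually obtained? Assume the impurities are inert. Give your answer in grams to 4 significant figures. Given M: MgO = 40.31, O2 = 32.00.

Pure O2 available = 82.07 g × 0.617 = 50.637 g.
n(O2) = 50.637 g / 32.00 g/mol = 1.5824 mol.
From the equation the O2:MgO mole ratio is 1:2, so n(MgO) = 1.5824 × 2/1 = 3.1648 mol.
Mass of MgO = 3.1648 mol × 40.31 g/mol = 127.57 g.
Actual mass collected = 127.57 g × 0.925 = 118.01 g.

118.0 g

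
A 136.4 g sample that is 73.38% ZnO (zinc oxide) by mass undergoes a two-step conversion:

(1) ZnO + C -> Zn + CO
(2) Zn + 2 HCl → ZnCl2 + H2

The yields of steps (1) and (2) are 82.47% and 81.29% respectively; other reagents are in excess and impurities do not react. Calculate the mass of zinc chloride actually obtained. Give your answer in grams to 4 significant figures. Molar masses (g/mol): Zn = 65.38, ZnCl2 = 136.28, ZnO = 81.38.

112.4 g

Pure ZnO = 136.4 × 0.7338 = 100.09 g.
n(ZnO) = 100.09 / 81.38 = 1.2299 mol.
Step 1 (ZnO:Zn = 1:1): theoretical n(Zn) = 1.2299 mol; at 82.47% yield, n(Zn) = 1.0143 mol.
Step 2 (Zn:ZnCl2 = 1:1): theoretical n(ZnCl2) = 1.0143 mol, so theoretical mass = 1.0143 × 136.28 = 138.23 g.
At 81.29% yield, actual mass of ZnCl2 = 138.23 × 0.8129 = 112.37 g.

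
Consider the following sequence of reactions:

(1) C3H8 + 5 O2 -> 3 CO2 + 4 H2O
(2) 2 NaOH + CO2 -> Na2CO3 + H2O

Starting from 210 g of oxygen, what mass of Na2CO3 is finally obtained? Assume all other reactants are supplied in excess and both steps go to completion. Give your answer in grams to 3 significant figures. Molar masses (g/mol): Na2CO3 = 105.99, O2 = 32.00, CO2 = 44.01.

417 g

n(O2) = 210.0 / 32.00 = 6.562 mol.
Step 1 gives a 5:3 ratio of O2 to CO2, so n(CO2) = 3.938 mol.
In step 2 the CO2:Na2CO3 ratio is 1:1, so n(Na2CO3) = 3.938 mol.
Mass of Na2CO3 = 3.938 × 105.99 = 417.3 g.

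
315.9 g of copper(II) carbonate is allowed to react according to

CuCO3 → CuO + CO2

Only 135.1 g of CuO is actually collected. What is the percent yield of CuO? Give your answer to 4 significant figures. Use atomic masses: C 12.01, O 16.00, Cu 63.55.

M(CuCO3) = 63.55 + 12.01 + 3(16.00) = 123.56 g/mol.
M(CuO) = 63.55 + 16.00 = 79.55 g/mol.
n(CuCO3) = 315.90 g / 123.56 g/mol = 2.5567 mol.
From the equation the CuCO3:CuO mole ratio is 1:1, so n(CuO) = 2.5567 × 1/1 = 2.5567 mol.
Mass of CuO = 2.5567 mol × 79.55 g/mol = 203.38 g.
This is the theoretical yield. Percent yield = 135.1 g / 203.38 g × 100% = 66.427%.

66.43 %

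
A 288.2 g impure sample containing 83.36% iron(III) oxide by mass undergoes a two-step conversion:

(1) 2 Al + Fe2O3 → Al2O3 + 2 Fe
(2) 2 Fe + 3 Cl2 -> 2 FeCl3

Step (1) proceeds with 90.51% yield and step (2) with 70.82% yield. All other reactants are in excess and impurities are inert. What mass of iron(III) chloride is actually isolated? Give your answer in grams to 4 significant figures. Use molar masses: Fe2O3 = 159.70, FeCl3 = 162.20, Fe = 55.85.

312.8 g

Pure Fe2O3 = 288.2 × 0.8336 = 240.24 g.
n(Fe2O3) = 240.24 / 159.70 = 1.5043 mol.
Step 1 (Fe2O3:Fe = 1:2): theoretical n(Fe) = 3.0087 mol; at 90.51% yield, n(Fe) = 2.7232 mol.
Step 2 (Fe:FeCl3 = 2:2): theoretical n(FeCl3) = 2.7232 mol, so theoretical mass = 2.7232 × 162.20 = 441.70 g.
At 70.82% yield, actual mass of FeCl3 = 441.70 × 0.7082 = 312.81 g.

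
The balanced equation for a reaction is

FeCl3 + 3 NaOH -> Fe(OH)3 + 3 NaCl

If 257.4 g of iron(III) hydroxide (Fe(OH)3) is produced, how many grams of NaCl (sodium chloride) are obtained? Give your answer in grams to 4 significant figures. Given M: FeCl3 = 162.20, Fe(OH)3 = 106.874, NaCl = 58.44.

n(Fe(OH)3) = 257.40 g / 106.874 g/mol = 2.4084 mol.
From the equation the Fe(OH)3:NaCl mole ratio is 1:3, so n(NaCl) = 2.4084 × 3/1 = 7.2253 mol.
Mass of NaCl = 7.2253 mol × 58.44 g/mol = 422.25 g.

422.2 g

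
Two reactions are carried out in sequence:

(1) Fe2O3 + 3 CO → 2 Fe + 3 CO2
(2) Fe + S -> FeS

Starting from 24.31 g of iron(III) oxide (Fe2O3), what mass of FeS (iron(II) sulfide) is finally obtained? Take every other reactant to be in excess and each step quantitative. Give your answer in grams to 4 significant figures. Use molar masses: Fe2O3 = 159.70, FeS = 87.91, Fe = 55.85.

n(Fe2O3) = 24.310 / 159.70 = 0.15222 mol.
Step 1 gives a 1:2 ratio of Fe2O3 to Fe, so n(Fe) = 0.30445 mol.
In step 2 the Fe:FeS ratio is 1:1, so n(FeS) = 0.30445 mol.
Mass of FeS = 0.30445 × 87.91 = 26.764 g.

26.76 g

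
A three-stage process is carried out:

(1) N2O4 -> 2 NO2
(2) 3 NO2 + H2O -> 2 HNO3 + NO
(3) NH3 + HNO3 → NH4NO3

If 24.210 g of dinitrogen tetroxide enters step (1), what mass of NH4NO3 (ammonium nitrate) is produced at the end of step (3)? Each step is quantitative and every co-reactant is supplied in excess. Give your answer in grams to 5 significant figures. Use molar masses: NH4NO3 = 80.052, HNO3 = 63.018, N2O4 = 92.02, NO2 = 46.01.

28.082 g

n(N2O4) = 24.210 / 92.02 = 0.263095 mol.
Reaction (1): N2O4→NO2 ratio 1:2 ⇒ n(NO2) = 0.526190 mol.
Reaction (2): NO2→HNO3 ratio 3:2 ⇒ n(HNO3) = 0.350793 mol.
Reaction (3): HNO3→NH4NO3 ratio 1:1 ⇒ n(NH4NO3) = 0.350793 mol.
Mass of NH4NO3 = 0.350793 × 80.052 = 28.0817 g.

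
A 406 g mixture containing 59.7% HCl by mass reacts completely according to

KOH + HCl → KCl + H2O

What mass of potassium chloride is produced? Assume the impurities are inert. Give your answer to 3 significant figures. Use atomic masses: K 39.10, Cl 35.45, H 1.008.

Mass of pure HCl = 406 g × 0.597 = 242.4 g.
M(HCl) = 1.008 + 35.45 = 36.458 g/mol.
M(KCl) = 39.10 + 35.45 = 74.55 g/mol.
n(HCl) = 242.4 g / 36.458 g/mol = 6.648 mol.
From the equation the HCl:KCl mole ratio is 1:1, so n(KCl) = 6.648 × 1/1 = 6.648 mol.
Mass of KCl = 6.648 mol × 74.55 g/mol = 495.6 g.

496 g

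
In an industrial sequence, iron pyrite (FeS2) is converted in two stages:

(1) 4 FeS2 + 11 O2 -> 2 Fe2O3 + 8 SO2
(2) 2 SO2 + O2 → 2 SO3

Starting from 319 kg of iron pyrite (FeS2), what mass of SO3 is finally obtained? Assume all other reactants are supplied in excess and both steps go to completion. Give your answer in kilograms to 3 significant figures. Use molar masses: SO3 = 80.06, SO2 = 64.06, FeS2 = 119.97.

426 kg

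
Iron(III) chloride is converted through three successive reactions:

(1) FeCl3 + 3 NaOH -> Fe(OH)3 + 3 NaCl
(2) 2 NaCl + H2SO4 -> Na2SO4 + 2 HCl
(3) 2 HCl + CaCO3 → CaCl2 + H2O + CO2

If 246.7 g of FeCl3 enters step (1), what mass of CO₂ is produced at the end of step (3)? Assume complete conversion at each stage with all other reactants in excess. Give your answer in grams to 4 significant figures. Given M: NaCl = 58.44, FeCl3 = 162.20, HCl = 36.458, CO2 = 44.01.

100.4 g

n(FeCl3) = 246.7 / 162.20 = 1.5210 mol.
Reaction (1): FeCl3→NaCl ratio 1:3 ⇒ n(NaCl) = 4.5629 mol.
Reaction (2): NaCl→HCl ratio 2:2 ⇒ n(HCl) = 4.5629 mol.
Reaction (3): HCl→CO2 ratio 2:1 ⇒ n(CO2) = 2.2814 mol.
Mass of CO2 = 2.2814 × 44.01 = 100.41 g.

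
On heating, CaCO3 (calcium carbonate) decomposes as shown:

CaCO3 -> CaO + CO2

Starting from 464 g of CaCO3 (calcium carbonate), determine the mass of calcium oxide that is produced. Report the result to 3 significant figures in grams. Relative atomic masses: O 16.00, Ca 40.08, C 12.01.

260 g

M(CaCO3) = 40.08 + 12.01 + 3(16.00) = 100.09 g/mol.
M(CaO) = 40.08 + 16.00 = 56.08 g/mol.
n(CaCO3) = 464.0 g / 100.09 g/mol = 4.636 mol.
From the equation the CaCO3:CaO mole ratio is 1:1, so n(CaO) = 4.636 × 1/1 = 4.636 mol.
Mass of CaO = 4.636 mol × 56.08 g/mol = 260.0 g.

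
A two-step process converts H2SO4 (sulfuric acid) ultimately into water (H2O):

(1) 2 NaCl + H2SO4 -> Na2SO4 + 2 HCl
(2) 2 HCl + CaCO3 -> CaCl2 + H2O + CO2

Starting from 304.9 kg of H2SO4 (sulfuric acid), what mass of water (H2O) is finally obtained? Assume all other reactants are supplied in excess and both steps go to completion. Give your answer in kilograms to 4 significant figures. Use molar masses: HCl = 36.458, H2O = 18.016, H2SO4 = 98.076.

56.01 kg

304.9 kg = 304900 g.
n(H2SO4) = 304900 / 98.076 = 3108.8 mol.
Step 1 gives a 1:2 ratio of H2SO4 to HCl, so n(HCl) = 6217.6 mol.
In step 2 the HCl:H2O ratio is 2:1, so n(H2O) = 3108.8 mol.
Mass of H2O = 3108.8 × 18.016 = 56008 g = 56.01 kg.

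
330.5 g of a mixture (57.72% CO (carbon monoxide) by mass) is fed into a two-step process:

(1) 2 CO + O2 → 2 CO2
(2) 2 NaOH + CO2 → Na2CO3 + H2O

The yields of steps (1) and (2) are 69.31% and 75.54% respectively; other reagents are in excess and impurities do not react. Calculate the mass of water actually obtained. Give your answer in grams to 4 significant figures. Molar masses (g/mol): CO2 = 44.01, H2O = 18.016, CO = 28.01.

64.24 g

Pure CO = 330.5 × 0.5772 = 190.76 g.
n(CO) = 190.76 / 28.01 = 6.8106 mol.
Step 1 (CO:CO2 = 2:2): theoretical n(CO2) = 6.8106 mol; at 69.31% yield, n(CO2) = 4.7204 mol.
Step 2 (CO2:H2O = 1:1): theoretical n(H2O) = 4.7204 mol, so theoretical mass = 4.7204 × 18.016 = 85.043 g.
At 75.54% yield, actual mass of H2O = 85.043 × 0.7554 = 64.242 g.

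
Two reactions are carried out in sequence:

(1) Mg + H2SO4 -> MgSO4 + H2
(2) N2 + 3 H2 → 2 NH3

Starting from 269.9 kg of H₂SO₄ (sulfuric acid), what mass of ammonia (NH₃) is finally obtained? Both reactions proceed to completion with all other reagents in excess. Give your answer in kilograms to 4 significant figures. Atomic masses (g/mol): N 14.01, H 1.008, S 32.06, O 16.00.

M(H2SO4) = 2(1.008) + 32.06 + 4(16.00) = 98.076 g/mol.
M(NH3) = 14.01 + 3(1.008) = 17.034 g/mol.
269.9 kg = 269900 g.
n(H2SO4) = 269900 / 98.076 = 2751.9 mol.
Step 1 gives a 1:1 ratio of H2SO4 to H2, so n(H2) = 2751.9 mol.
In step 2 the H2:NH3 ratio is 3:2, so n(NH3) = 1834.6 mol.
Mass of NH3 = 1834.6 × 17.034 = 31251 g = 31.25 kg.

31.25 kg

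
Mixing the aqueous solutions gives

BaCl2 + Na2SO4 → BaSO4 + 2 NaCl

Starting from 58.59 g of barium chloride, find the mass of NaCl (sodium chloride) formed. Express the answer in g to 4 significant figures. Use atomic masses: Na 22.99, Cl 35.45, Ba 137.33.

32.89 g

M(BaCl2) = 137.33 + 2(35.45) = 208.23 g/mol.
M(NaCl) = 22.99 + 35.45 = 58.44 g/mol.
n(BaCl2) = 58.590 g / 208.23 g/mol = 0.28137 mol.
From the equation the BaCl2:NaCl mole ratio is 1:2, so n(NaCl) = 0.28137 × 2/1 = 0.56274 mol.
Mass of NaCl = 0.56274 mol × 58.44 g/mol = 32.887 g.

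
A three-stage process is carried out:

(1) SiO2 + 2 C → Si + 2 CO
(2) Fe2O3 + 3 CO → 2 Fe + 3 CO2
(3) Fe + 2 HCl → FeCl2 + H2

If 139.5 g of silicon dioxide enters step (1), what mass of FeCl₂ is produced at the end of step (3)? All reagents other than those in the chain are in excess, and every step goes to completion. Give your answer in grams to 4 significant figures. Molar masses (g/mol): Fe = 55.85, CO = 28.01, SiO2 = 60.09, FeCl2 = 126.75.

392.3 g

n(SiO2) = 139.5 / 60.09 = 2.3215 mol.
Reaction (1): SiO2→CO ratio 1:2 ⇒ n(CO) = 4.6430 mol.
Reaction (2): CO→Fe ratio 3:2 ⇒ n(Fe) = 3.0954 mol.
Reaction (3): Fe→FeCl2 ratio 1:1 ⇒ n(FeCl2) = 3.0954 mol.
Mass of FeCl2 = 3.0954 × 126.75 = 392.34 g.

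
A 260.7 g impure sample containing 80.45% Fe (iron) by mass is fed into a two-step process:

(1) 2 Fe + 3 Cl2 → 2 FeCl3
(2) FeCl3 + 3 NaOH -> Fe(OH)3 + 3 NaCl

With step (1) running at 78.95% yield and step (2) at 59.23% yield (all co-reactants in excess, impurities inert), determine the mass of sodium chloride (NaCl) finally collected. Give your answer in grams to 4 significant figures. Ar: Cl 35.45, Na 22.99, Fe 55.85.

307.9 g

Pure Fe = 260.7 × 0.8045 = 209.73 g.
M(Fe) = 55.85 g/mol.
M(NaCl) = 22.99 + 35.45 = 58.44 g/mol.
n(Fe) = 209.73 / 55.85 = 3.7553 mol.
Step 1 (Fe:FeCl3 = 2:2): theoretical n(FeCl3) = 3.7553 mol; at 78.95% yield, n(FeCl3) = 2.9648 mol.
Step 2 (FeCl3:NaCl = 1:3): theoretical n(NaCl) = 8.8944 mol, so theoretical mass = 8.8944 × 58.44 = 519.79 g.
At 59.23% yield, actual mass of NaCl = 519.79 × 0.5923 = 307.87 g.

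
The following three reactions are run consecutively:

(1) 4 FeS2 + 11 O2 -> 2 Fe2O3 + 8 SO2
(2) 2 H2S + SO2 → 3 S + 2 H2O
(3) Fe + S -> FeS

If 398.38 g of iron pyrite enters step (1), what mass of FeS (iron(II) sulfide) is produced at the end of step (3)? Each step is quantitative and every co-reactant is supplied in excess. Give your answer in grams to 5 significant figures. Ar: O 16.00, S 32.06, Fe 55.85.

1751.5 g

M(FeS2) = 55.85 + 2(32.06) = 119.97 g/mol.
M(FeS) = 55.85 + 32.06 = 87.91 g/mol.
n(FeS2) = 398.38 / 119.97 = 3.32066 mol.
Reaction (1): FeS2→SO2 ratio 4:8 ⇒ n(SO2) = 6.64133 mol.
Reaction (2): SO2→S ratio 1:3 ⇒ n(S) = 19.9240 mol.
Reaction (3): S→FeS ratio 1:1 ⇒ n(FeS) = 19.9240 mol.
Mass of FeS = 19.9240 × 87.91 = 1751.52 g.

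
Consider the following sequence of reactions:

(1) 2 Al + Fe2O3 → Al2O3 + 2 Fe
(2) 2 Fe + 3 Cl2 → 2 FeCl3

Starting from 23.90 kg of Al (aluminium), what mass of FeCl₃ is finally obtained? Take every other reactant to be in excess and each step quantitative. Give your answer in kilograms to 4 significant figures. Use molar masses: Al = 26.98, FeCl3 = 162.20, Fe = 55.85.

143.7 kg

23.90 kg = 23900 g.
n(Al) = 23900 / 26.98 = 885.84 mol.
Step 1 gives a 2:2 ratio of Al to Fe, so n(Fe) = 885.84 mol.
In step 2 the Fe:FeCl3 ratio is 2:2, so n(FeCl3) = 885.84 mol.
Mass of FeCl3 = 885.84 × 162.20 = 143680 g = 143.7 kg.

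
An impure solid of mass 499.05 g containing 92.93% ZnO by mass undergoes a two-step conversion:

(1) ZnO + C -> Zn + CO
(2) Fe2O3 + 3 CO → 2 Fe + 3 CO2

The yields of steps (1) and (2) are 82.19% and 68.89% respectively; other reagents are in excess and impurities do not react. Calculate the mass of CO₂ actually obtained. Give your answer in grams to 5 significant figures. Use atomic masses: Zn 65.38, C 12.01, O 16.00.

142.01 g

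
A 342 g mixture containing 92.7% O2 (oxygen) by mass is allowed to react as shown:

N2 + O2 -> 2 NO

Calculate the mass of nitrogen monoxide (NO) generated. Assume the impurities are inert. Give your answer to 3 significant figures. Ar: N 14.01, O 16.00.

Mass of pure O2 = 342 g × 0.927 = 317.0 g.
M(O2) = 2(16.00) = 32.00 g/mol.
M(NO) = 14.01 + 16.00 = 30.01 g/mol.
n(O2) = 317.0 g / 32.00 g/mol = 9.907 mol.
From the equation the O2:NO mole ratio is 1:2, so n(NO) = 9.907 × 2/1 = 19.81 mol.
Mass of NO = 19.81 mol × 30.01 g/mol = 594.6 g.

595 g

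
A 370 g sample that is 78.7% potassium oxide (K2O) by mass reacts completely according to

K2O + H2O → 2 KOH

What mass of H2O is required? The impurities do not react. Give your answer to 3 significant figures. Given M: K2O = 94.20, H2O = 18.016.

55.7 g

Mass of pure K2O = 370 g × 0.787 = 291.2 g.
n(K2O) = 291.2 g / 94.20 g/mol = 3.091 mol.
From the equation the K2O:H2O mole ratio is 1:1, so n(H2O) = 3.091 × 1/1 = 3.091 mol.
Mass of H2O = 3.091 mol × 18.016 g/mol = 55.69 g.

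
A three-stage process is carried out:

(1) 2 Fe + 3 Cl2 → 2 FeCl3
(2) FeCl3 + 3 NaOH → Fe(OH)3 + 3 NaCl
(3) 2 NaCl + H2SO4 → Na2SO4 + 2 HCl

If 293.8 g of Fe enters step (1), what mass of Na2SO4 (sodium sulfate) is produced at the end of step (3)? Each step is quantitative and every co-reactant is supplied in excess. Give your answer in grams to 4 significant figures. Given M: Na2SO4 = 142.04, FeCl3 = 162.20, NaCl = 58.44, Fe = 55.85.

n(Fe) = 293.8 / 55.85 = 5.2605 mol.
Reaction (1): Fe→FeCl3 ratio 2:2 ⇒ n(FeCl3) = 5.2605 mol.
Reaction (2): FeCl3→NaCl ratio 1:3 ⇒ n(NaCl) = 15.782 mol.
Reaction (3): NaCl→Na2SO4 ratio 2:1 ⇒ n(Na2SO4) = 7.8908 mol.
Mass of Na2SO4 = 7.8908 × 142.04 = 1120.8 g.

1121 g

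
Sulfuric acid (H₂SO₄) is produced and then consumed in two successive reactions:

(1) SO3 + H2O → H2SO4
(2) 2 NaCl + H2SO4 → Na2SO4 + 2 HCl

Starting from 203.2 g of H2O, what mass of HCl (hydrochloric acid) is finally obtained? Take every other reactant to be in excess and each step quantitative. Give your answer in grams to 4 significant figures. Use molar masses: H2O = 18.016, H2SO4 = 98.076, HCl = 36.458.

n(H2O) = 203.20 / 18.016 = 11.279 mol.
Step 1 gives a 1:1 ratio of H2O to H2SO4, so n(H2SO4) = 11.279 mol.
In step 2 the H2SO4:HCl ratio is 1:2, so n(HCl) = 22.558 mol.
Mass of HCl = 22.558 × 36.458 = 822.41 g.

822.4 g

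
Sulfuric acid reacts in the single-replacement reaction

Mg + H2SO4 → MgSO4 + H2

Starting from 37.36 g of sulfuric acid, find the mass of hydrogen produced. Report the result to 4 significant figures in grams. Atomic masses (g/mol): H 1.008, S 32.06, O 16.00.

M(H2SO4) = 2(1.008) + 32.06 + 4(16.00) = 98.076 g/mol.
M(H2) = 2(1.008) = 2.016 g/mol.
n(H2SO4) = 37.360 g / 98.076 g/mol = 0.38093 mol.
From the equation the H2SO4:H2 mole ratio is 1:1, so n(H2) = 0.38093 × 1/1 = 0.38093 mol.
Mass of H2 = 0.38093 mol × 2.016 g/mol = 0.76795 g.

0.7680 g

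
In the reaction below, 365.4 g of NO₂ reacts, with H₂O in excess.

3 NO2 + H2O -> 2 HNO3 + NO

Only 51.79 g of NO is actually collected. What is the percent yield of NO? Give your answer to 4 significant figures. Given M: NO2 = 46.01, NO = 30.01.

n(NO2) = 365.40 g / 46.01 g/mol = 7.9418 mol.
From the equation the NO2:NO mole ratio is 3:1, so n(NO) = 7.9418 × 1/3 = 2.6473 mol.
Mass of NO = 2.6473 mol × 30.01 g/mol = 79.444 g.
This is the theoretical yield. Percent yield = 51.79 g / 79.444 g × 100% = 65.191%.

65.19 %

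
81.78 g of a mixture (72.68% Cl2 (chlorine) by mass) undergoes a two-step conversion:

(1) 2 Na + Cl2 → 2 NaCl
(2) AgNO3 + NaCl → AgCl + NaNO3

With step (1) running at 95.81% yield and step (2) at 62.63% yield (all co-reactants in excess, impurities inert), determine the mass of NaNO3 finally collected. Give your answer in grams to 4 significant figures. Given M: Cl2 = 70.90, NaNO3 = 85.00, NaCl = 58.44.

Pure Cl2 = 81.78 × 0.7268 = 59.438 g.
n(Cl2) = 59.438 / 70.90 = 0.83833 mol.
Step 1 (Cl2:NaCl = 1:2): theoretical n(NaCl) = 1.6767 mol; at 95.81% yield, n(NaCl) = 1.6064 mol.
Step 2 (NaCl:NaNO3 = 1:1): theoretical n(NaNO3) = 1.6064 mol, so theoretical mass = 1.6064 × 85.00 = 136.54 g.
At 62.63% yield, actual mass of NaNO3 = 136.54 × 0.6263 = 85.518 g.

85.52 g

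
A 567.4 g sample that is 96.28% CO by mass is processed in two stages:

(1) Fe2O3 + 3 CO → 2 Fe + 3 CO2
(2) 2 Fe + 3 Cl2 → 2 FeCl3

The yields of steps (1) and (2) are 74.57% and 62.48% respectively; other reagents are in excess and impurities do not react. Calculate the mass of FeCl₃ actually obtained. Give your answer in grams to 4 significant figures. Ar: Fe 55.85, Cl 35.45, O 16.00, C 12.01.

982.6 g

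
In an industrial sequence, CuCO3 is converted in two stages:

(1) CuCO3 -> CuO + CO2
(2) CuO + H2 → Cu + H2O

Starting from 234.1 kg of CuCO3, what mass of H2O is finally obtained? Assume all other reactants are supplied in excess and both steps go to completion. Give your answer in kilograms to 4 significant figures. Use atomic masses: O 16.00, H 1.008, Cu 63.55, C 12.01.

M(CuCO3) = 63.55 + 12.01 + 3(16.00) = 123.56 g/mol.
M(H2O) = 2(1.008) + 16.00 = 18.016 g/mol.
234.1 kg = 234100 g.
n(CuCO3) = 234100 / 123.56 = 1894.6 mol.
Step 1 gives a 1:1 ratio of CuCO3 to CuO, so n(CuO) = 1894.6 mol.
In step 2 the CuO:H2O ratio is 1:1, so n(H2O) = 1894.6 mol.
Mass of H2O = 1894.6 × 18.016 = 34134 g = 34.13 kg.

34.13 kg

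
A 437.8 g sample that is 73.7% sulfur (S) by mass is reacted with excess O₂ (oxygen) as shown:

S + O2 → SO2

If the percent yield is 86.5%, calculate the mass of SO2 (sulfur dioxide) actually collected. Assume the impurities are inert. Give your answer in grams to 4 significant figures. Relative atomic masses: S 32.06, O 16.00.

Pure S available = 437.8 g × 0.737 = 322.66 g.
M(S) = 32.06 g/mol.
M(SO2) = 32.06 + 2(16.00) = 64.06 g/mol.
n(S) = 322.66 g / 32.06 g/mol = 10.064 mol.
From the equation the S:SO2 mole ratio is 1:1, so n(SO2) = 10.064 × 1/1 = 10.064 mol.
Mass of SO2 = 10.064 mol × 64.06 g/mol = 644.71 g.
Actual mass collected = 644.71 g × 0.865 = 557.68 g.

557.7 g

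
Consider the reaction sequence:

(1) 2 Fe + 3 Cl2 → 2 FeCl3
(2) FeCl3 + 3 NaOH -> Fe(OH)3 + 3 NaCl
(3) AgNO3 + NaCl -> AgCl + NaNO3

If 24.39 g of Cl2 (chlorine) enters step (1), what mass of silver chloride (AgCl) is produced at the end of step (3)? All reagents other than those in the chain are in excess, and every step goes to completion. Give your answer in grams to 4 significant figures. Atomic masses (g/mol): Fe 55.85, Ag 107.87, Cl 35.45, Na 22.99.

98.61 g

M(Cl2) = 2(35.45) = 70.90 g/mol.
M(AgCl) = 107.87 + 35.45 = 143.32 g/mol.
n(Cl2) = 24.39 / 70.90 = 0.34401 mol.
Reaction (1): Cl2→FeCl3 ratio 3:2 ⇒ n(FeCl3) = 0.22934 mol.
Reaction (2): FeCl3→NaCl ratio 1:3 ⇒ n(NaCl) = 0.68801 mol.
Reaction (3): NaCl→AgCl ratio 1:1 ⇒ n(AgCl) = 0.68801 mol.
Mass of AgCl = 0.68801 × 143.32 = 98.606 g.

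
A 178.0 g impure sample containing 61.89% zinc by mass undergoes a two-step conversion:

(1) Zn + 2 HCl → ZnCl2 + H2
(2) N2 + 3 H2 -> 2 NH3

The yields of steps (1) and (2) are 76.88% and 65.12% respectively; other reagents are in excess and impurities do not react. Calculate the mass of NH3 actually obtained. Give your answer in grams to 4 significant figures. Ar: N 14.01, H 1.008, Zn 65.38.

9.580 g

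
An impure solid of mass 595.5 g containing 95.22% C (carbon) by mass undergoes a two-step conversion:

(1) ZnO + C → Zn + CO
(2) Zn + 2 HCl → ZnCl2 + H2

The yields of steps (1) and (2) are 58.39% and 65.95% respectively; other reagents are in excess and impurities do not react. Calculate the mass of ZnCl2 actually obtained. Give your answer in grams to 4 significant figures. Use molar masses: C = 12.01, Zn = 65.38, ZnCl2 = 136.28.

Pure C = 595.5 × 0.9522 = 567.04 g.
n(C) = 567.04 / 12.01 = 47.214 mol.
Step 1 (C:Zn = 1:1): theoretical n(Zn) = 47.214 mol; at 58.39% yield, n(Zn) = 27.568 mol.
Step 2 (Zn:ZnCl2 = 1:1): theoretical n(ZnCl2) = 27.568 mol, so theoretical mass = 27.568 × 136.28 = 3757.0 g.
At 65.95% yield, actual mass of ZnCl2 = 3757.0 × 0.6595 = 2477.7 g.

2478 g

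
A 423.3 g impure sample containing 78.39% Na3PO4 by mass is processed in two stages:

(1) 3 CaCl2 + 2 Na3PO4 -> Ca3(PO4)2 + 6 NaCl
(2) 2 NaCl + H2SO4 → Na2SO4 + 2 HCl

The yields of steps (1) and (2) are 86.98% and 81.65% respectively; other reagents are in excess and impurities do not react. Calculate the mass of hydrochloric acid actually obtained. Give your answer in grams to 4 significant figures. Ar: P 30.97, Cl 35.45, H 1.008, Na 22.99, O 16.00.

157.2 g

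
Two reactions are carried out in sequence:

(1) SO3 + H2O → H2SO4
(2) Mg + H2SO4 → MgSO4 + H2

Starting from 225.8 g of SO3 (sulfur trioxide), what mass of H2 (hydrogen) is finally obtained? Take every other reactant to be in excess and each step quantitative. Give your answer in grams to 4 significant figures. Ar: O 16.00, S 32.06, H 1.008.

5.686 g

M(SO3) = 32.06 + 3(16.00) = 80.06 g/mol.
M(H2) = 2(1.008) = 2.016 g/mol.
n(SO3) = 225.80 / 80.06 = 2.8204 mol.
Step 1 gives a 1:1 ratio of SO3 to H2SO4, so n(H2SO4) = 2.8204 mol.
In step 2 the H2SO4:H2 ratio is 1:1, so n(H2) = 2.8204 mol.
Mass of H2 = 2.8204 × 2.016 = 5.6859 g.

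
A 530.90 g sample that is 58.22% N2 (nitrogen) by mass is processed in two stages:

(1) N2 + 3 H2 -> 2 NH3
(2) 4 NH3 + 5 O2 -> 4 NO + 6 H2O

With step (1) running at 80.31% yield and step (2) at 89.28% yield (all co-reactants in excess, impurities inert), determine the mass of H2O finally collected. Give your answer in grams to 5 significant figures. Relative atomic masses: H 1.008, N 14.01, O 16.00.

Pure N2 = 530.90 × 0.5822 = 309.090 g.
M(N2) = 2(14.01) = 28.02 g/mol.
M(H2O) = 2(1.008) + 16.00 = 18.016 g/mol.
n(N2) = 309.090 / 28.02 = 11.0310 mol.
Step 1 (N2:NH3 = 1:2): theoretical n(NH3) = 22.0621 mol; at 80.31% yield, n(NH3) = 17.7181 mol.
Step 2 (NH3:H2O = 4:6): theoretical n(H2O) = 26.5771 mol, so theoretical mass = 26.5771 × 18.016 = 478.813 g.
At 89.28% yield, actual mass of H2O = 478.813 × 0.8928 = 427.484 g.

427.48 g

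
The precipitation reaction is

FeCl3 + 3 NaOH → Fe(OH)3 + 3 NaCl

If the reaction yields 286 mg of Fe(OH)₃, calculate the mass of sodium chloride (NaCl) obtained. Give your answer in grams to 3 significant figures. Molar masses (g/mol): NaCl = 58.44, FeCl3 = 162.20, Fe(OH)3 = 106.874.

Convert: 286 mg = 0.2860 g.
n(Fe(OH)3) = 0.2860 g / 106.874 g/mol = 0.002676 mol.
From the equation the Fe(OH)3:NaCl mole ratio is 1:3, so n(NaCl) = 0.002676 × 3/1 = 0.008028 mol.
Mass of NaCl = 0.008028 mol × 58.44 g/mol = 0.4692 g.

0.469 g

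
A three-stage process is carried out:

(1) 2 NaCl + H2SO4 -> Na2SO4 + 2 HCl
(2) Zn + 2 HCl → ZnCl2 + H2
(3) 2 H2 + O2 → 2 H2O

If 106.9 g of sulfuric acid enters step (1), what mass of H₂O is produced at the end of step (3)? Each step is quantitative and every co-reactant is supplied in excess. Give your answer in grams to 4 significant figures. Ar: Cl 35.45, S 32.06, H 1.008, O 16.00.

19.64 g

M(H2SO4) = 2(1.008) + 32.06 + 4(16.00) = 98.076 g/mol.
M(H2O) = 2(1.008) + 16.00 = 18.016 g/mol.
n(H2SO4) = 106.9 / 98.076 = 1.0900 mol.
Reaction (1): H2SO4→HCl ratio 1:2 ⇒ n(HCl) = 2.1799 mol.
Reaction (2): HCl→H2 ratio 2:1 ⇒ n(H2) = 1.0900 mol.
Reaction (3): H2→H2O ratio 2:2 ⇒ n(H2O) = 1.0900 mol.
Mass of H2O = 1.0900 × 18.016 = 19.637 g.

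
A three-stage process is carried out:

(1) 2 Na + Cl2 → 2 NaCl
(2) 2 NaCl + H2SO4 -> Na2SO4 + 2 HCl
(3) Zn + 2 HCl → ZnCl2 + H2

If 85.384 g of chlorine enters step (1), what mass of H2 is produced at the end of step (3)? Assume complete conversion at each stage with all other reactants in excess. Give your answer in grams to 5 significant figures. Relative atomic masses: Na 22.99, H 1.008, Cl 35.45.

M(Cl2) = 2(35.45) = 70.90 g/mol.
M(H2) = 2(1.008) = 2.016 g/mol.
n(Cl2) = 85.384 / 70.90 = 1.20429 mol.
Reaction (1): Cl2→NaCl ratio 1:2 ⇒ n(NaCl) = 2.40858 mol.
Reaction (2): NaCl→HCl ratio 2:2 ⇒ n(HCl) = 2.40858 mol.
Reaction (3): HCl→H2 ratio 2:1 ⇒ n(H2) = 1.20429 mol.
Mass of H2 = 1.20429 × 2.016 = 2.42784 g.

2.4278 g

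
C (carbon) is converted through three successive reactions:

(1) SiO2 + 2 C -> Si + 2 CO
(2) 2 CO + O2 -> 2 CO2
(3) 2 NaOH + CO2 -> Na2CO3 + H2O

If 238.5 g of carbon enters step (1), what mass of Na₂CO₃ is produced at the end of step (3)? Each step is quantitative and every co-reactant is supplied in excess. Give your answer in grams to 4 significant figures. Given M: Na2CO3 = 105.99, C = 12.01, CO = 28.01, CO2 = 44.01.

2105 g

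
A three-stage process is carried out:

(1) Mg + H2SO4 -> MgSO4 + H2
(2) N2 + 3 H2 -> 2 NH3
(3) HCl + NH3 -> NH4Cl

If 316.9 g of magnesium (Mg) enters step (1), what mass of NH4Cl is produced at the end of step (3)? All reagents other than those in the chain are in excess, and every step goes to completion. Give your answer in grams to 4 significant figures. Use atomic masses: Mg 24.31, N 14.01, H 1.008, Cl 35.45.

M(Mg) = 24.31 g/mol.
M(NH4Cl) = 14.01 + 4(1.008) + 35.45 = 53.492 g/mol.
n(Mg) = 316.9 / 24.31 = 13.036 mol.
Reaction (1): Mg→H2 ratio 1:1 ⇒ n(H2) = 13.036 mol.
Reaction (2): H2→NH3 ratio 3:2 ⇒ n(NH3) = 8.6905 mol.
Reaction (3): NH3→NH4Cl ratio 1:1 ⇒ n(NH4Cl) = 8.6905 mol.
Mass of NH4Cl = 8.6905 × 53.492 = 464.87 g.

464.9 g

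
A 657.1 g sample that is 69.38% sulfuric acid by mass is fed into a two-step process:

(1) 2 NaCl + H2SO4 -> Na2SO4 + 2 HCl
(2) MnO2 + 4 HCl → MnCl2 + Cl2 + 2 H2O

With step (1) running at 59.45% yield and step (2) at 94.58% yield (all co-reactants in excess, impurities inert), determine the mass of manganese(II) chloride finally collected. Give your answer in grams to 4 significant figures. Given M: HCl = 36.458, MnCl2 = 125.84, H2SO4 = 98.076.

164.5 g

Pure H2SO4 = 657.1 × 0.6938 = 455.90 g.
n(H2SO4) = 455.90 / 98.076 = 4.6484 mol.
Step 1 (H2SO4:HCl = 1:2): theoretical n(HCl) = 9.2968 mol; at 59.45% yield, n(HCl) = 5.5269 mol.
Step 2 (HCl:MnCl2 = 4:1): theoretical n(MnCl2) = 1.3817 mol, so theoretical mass = 1.3817 × 125.84 = 173.88 g.
At 94.58% yield, actual mass of MnCl2 = 173.88 × 0.9458 = 164.45 g.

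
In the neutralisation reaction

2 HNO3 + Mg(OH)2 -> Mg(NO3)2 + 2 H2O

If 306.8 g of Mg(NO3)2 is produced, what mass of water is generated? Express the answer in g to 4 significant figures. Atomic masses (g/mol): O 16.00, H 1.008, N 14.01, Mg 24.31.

M(Mg(NO3)2) = 24.31 + 2(14.01) + 6(16.00) = 148.33 g/mol.
M(H2O) = 2(1.008) + 16.00 = 18.016 g/mol.
n(Mg(NO3)2) = 306.80 g / 148.33 g/mol = 2.0684 mol.
From the equation the Mg(NO3)2:H2O mole ratio is 1:2, so n(H2O) = 2.0684 × 2/1 = 4.1367 mol.
Mass of H2O = 4.1367 mol × 18.016 g/mol = 74.527 g.

74.53 g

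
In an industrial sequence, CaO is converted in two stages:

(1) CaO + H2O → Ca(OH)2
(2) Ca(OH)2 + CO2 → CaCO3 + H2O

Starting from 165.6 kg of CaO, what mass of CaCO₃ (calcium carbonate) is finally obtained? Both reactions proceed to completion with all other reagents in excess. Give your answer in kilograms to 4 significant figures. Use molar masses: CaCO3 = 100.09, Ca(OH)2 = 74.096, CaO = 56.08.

165.6 kg = 165600 g.
n(CaO) = 165600 / 56.08 = 2952.9 mol.
Step 1 gives a 1:1 ratio of CaO to Ca(OH)2, so n(Ca(OH)2) = 2952.9 mol.
In step 2 the Ca(OH)2:CaCO3 ratio is 1:1, so n(CaCO3) = 2952.9 mol.
Mass of CaCO3 = 2952.9 × 100.09 = 295560 g = 295.6 kg.

295.6 kg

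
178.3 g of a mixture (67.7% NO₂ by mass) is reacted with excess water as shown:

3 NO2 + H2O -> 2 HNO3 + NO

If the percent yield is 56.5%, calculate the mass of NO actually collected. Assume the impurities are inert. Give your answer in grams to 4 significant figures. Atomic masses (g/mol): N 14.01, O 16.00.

14.83 g

Pure NO2 available = 178.3 g × 0.677 = 120.71 g.
M(NO2) = 14.01 + 2(16.00) = 46.01 g/mol.
M(NO) = 14.01 + 16.00 = 30.01 g/mol.
n(NO2) = 120.71 g / 46.01 g/mol = 2.6235 mol.
From the equation the NO2:NO mole ratio is 3:1, so n(NO) = 2.6235 × 1/3 = 0.87451 mol.
Mass of NO = 0.87451 mol × 30.01 g/mol = 26.244 g.
Actual mass collected = 26.244 g × 0.565 = 14.828 g.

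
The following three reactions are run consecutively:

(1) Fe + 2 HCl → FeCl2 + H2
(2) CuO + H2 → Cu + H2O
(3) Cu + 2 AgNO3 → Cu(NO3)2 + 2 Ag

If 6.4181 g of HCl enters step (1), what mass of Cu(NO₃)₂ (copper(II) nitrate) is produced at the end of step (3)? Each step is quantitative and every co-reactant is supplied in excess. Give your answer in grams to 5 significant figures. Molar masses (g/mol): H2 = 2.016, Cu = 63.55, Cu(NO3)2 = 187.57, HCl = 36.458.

16.510 g

n(HCl) = 6.4181 / 36.458 = 0.176041 mol.
Reaction (1): HCl→H2 ratio 2:1 ⇒ n(H2) = 0.0880205 mol.
Reaction (2): H2→Cu ratio 1:1 ⇒ n(Cu) = 0.0880205 mol.
Reaction (3): Cu→Cu(NO3)2 ratio 1:1 ⇒ n(Cu(NO3)2) = 0.0880205 mol.
Mass of Cu(NO3)2 = 0.0880205 × 187.57 = 16.5100 g.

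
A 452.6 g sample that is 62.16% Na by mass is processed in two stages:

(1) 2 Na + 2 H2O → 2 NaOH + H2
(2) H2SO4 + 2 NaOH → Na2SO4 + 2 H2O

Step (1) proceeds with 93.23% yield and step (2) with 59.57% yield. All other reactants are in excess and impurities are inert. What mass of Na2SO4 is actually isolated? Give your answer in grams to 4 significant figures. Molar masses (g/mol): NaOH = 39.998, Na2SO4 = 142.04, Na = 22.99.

482.7 g

Pure Na = 452.6 × 0.6216 = 281.34 g.
n(Na) = 281.34 / 22.99 = 12.237 mol.
Step 1 (Na:NaOH = 2:2): theoretical n(NaOH) = 12.237 mol; at 93.23% yield, n(NaOH) = 11.409 mol.
Step 2 (NaOH:Na2SO4 = 2:1): theoretical n(Na2SO4) = 5.7044 mol, so theoretical mass = 5.7044 × 142.04 = 810.26 g.
At 59.57% yield, actual mass of Na2SO4 = 810.26 × 0.5957 = 482.67 g.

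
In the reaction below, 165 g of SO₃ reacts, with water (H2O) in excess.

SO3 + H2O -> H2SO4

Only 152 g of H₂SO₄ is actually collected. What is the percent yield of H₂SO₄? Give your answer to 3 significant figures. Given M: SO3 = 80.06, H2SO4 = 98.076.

n(SO3) = 165.0 g / 80.06 g/mol = 2.061 mol.
From the equation the SO3:H2SO4 mole ratio is 1:1, so n(H2SO4) = 2.061 × 1/1 = 2.061 mol.
Mass of H2SO4 = 2.061 mol × 98.076 g/mol = 202.1 g.
This is the theoretical yield. Percent yield = 152 g / 202.1 g × 100% = 75.20%.

75.2 %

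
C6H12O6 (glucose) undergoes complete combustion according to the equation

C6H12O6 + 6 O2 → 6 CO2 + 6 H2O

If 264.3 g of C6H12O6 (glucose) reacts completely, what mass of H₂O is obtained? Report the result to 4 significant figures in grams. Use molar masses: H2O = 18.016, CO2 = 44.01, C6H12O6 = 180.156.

158.6 g

n(C6H12O6) = 264.30 g / 180.156 g/mol = 1.4671 mol.
From the equation the C6H12O6:H2O mole ratio is 1:6, so n(H2O) = 1.4671 × 6/1 = 8.8024 mol.
Mass of H2O = 8.8024 mol × 18.016 g/mol = 158.58 g.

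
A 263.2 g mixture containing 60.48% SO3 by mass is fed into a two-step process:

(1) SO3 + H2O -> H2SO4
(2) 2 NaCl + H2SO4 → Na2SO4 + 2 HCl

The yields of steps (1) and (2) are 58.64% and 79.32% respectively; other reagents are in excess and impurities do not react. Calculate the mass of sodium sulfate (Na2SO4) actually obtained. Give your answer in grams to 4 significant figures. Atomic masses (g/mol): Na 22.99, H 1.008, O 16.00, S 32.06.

Pure SO3 = 263.2 × 0.6048 = 159.18 g.
M(SO3) = 32.06 + 3(16.00) = 80.06 g/mol.
M(Na2SO4) = 2(22.99) + 32.06 + 4(16.00) = 142.04 g/mol.
n(SO3) = 159.18 / 80.06 = 1.9883 mol.
Step 1 (SO3:H2SO4 = 1:1): theoretical n(H2SO4) = 1.9883 mol; at 58.64% yield, n(H2SO4) = 1.1659 mol.
Step 2 (H2SO4:Na2SO4 = 1:1): theoretical n(Na2SO4) = 1.1659 mol, so theoretical mass = 1.1659 × 142.04 = 165.61 g.
At 79.32% yield, actual mass of Na2SO4 = 165.61 × 0.7932 = 131.36 g.

131.4 g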